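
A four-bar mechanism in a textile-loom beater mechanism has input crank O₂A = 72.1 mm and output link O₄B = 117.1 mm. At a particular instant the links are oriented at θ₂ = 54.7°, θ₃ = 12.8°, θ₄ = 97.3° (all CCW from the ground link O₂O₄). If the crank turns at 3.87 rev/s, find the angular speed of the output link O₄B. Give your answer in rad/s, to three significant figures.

ω₂ = 24.32 rad/s (from 3.87 rev/s).
Differentiating the loop-closure r₂e^{iθ₂}+r₃e^{iθ₃}=r₁+r₄e^{iθ₄} gives r₂ω₂e^{iθ₂}+r₃ω₃e^{iθ₃}=r₄ω₄e^{iθ₄}.
Eliminating the other unknown: ω₄ = r₂ω₂ sin(θ₂−θ₃) / [r₄ sin(θ₄−θ₃)].
Numerator sine = +0.66783; denominator sine = +0.99540.
Result = 0.0721·24.32·(+0.66783) / (0.1171·(+0.99540)) = +10.045 rad/s; magnitude 10.045 rad/s.

10.0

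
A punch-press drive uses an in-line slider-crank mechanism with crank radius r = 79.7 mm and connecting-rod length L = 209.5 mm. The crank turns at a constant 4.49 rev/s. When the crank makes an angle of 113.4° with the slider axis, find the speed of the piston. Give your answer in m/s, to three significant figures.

ω = 2π·4.49 = 28.21 rad/s
For an in-line slider-crank, x = r cosθ + √(L² − r² sin²θ), so v = −rω sinθ·[1 + r cosθ/√(L² − r² sin²θ)].
With r = 0.0797 m, L = 0.2095 m, θ = 113.4°: √(L² − r² sin²θ) = 0.19632 m.
v = −0.0797·28.21·0.91775·[1 + 0.0797·-0.39715/0.19632] = -1.7308 m/s.
|v| = 1.7308 m/s.

1.73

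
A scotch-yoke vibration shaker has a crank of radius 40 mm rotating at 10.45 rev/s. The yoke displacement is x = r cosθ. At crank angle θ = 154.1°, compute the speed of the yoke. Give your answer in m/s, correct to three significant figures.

ω = 65.66 rad/s (from 10.45 rev/s).
x = r cosθ ⇒ ẋ = −rω sinθ.
|v| = rω|sinθ| = 0.04·65.66·|sin 154.1°| = 1.1472 m/s.

1.15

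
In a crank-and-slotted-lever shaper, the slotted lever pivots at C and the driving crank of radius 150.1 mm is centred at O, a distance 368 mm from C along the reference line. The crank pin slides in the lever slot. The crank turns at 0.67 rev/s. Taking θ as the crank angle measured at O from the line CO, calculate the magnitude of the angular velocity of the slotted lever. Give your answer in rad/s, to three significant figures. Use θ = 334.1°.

ω = 4.21 rad/s (from 0.67 rev/s).
Crank pin A relative to C: A = (d + r cosθ, r sinθ); lever angle φ = atan2(r sinθ, d + r cosθ).
Differentiating tanφ: φ̇ = rω(d cosθ + r)/(d² + r² + 2dr cosθ).
d² + r² + 2dr cosθ = |CA|² = 0.257331 m²;  d cosθ + r = +0.48114 m.
|ω_lever| = |0.1501·4.21·+0.48114| / 0.257331 = 1.1814 rad/s.

1.18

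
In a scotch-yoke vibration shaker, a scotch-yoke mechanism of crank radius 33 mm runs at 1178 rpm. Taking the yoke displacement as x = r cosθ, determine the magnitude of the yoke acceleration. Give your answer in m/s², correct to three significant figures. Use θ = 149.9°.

434

ω = 123.4 rad/s (from 1178 rpm).
x = r cosθ ⇒ ẍ = −rω² cosθ (ω constant).
|a| = rω²|cosθ| = 0.033·(123.4)²·|cos 149.9°| = 434.46 m/s².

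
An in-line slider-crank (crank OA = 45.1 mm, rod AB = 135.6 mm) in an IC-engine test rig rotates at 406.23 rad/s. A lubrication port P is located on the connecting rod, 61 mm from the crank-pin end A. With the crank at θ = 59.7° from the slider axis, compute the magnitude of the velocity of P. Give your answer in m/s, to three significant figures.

17.8

ω = 406.2 rad/s.  Crank-pin speed |V_A| = rω = 18.321 m/s, perpendicular to OA.
Rod angle: sinφ = −(r/L) sinθ ⇒ φ = -16.688°; ω_rod = −rω cosθ/√(L²−r²sin²θ) = -71.164 rad/s.
V_P = V_A + ω_rod × AP, with AP = 0.061 m along the rod.
Components: V_Px = −rω sinθ − a·ω_rod·sinφ = -17.065 m/s;  V_Py = rω cosθ + a·ω_rod·cosφ = +5.0853 m/s.
|V_P| = √(V_Px² + V_Py²) = 17.806 m/s.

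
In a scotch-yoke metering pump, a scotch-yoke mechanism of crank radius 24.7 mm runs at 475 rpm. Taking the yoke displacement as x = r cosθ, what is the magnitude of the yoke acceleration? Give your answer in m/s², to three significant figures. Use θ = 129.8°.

39.1

ω = 49.74 rad/s (from 475 rpm).
x = r cosθ ⇒ ẍ = −rω² cosθ (ω constant).
|a| = rω²|cosθ| = 0.0247·(49.74)²·|cos 129.8°| = 39.12 m/s².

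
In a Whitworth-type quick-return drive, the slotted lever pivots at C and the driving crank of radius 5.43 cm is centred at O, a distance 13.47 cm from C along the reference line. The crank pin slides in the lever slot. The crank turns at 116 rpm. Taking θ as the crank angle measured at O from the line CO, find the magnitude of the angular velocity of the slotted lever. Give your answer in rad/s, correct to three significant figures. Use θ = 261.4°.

1.19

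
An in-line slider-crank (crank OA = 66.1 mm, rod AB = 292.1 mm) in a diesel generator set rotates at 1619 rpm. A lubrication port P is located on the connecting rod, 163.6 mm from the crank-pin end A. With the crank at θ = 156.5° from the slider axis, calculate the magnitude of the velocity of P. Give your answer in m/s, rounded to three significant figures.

6.00

ω = 169.5 rad/s.  Crank-pin speed |V_A| = rω = 11.207 m/s, perpendicular to OA.
Rod angle: sinφ = −(r/L) sinθ ⇒ φ = -5.177°; ω_rod = −rω cosθ/√(L²−r²sin²θ) = +35.328 rad/s.
V_P = V_A + ω_rod × AP, with AP = 0.1636 m along the rod.
Components: V_Px = −rω sinθ − a·ω_rod·sinφ = -3.9471 m/s;  V_Py = rω cosθ + a·ω_rod·cosφ = -4.5211 m/s.
|V_P| = √(V_Px² + V_Py²) = 6.0017 m/s.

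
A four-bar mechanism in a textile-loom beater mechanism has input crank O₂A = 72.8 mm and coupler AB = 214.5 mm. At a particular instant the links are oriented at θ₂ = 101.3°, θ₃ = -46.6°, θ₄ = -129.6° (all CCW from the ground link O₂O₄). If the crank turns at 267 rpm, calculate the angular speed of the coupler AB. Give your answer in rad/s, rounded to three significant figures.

7.42

ω₂ = 27.96 rad/s (from 267 rpm).
Differentiating the loop-closure r₂e^{iθ₂}+r₃e^{iθ₃}=r₁+r₄e^{iθ₄} gives r₂ω₂e^{iθ₂}+r₃ω₃e^{iθ₃}=r₄ω₄e^{iθ₄}.
Eliminating the other unknown: ω₃ = r₂ω₂ sin(θ₄−θ₂) / [r₃ sin(θ₃−θ₄)].
Numerator sine = +0.77605; denominator sine = +0.99255.
Result = 0.0728·27.96·(+0.77605) / (0.2145·(+0.99255)) = +7.4196 rad/s; magnitude 7.4196 rad/s.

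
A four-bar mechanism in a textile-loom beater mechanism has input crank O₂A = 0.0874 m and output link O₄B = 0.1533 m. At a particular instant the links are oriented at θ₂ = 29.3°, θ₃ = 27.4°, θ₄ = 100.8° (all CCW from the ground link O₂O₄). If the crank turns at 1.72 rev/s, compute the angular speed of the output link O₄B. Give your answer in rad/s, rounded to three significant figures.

ω₂ = 10.81 rad/s (from 1.72 rev/s).
Differentiating the loop-closure r₂e^{iθ₂}+r₃e^{iθ₃}=r₁+r₄e^{iθ₄} gives r₂ω₂e^{iθ₂}+r₃ω₃e^{iθ₃}=r₄ω₄e^{iθ₄}.
Eliminating the other unknown: ω₄ = r₂ω₂ sin(θ₂−θ₃) / [r₄ sin(θ₄−θ₃)].
Numerator sine = +0.03316; denominator sine = +0.95832.
Result = 0.0874·10.81·(+0.03316) / (0.1533·(+0.95832)) = +0.21317 rad/s; magnitude 0.21317 rad/s.

0.213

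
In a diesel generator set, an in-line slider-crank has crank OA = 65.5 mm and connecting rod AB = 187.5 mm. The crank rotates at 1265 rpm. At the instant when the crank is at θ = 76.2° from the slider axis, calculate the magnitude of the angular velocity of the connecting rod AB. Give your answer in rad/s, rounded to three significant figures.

11.7

ω = 132.5 rad/s (converted from 1265 rpm).
The rod makes angle φ with the slider axis where L sinφ = r sinθ; differentiating, L cosφ·φ̇ = r ω cosθ.
L cosφ = √(L² − r² sin²θ) = 0.17638 m.
|ω_rod| = r ω |cosθ| / √(L² − r² sin²θ) = 0.0655·132.5·0.23853/0.17638 = 11.734 rad/s.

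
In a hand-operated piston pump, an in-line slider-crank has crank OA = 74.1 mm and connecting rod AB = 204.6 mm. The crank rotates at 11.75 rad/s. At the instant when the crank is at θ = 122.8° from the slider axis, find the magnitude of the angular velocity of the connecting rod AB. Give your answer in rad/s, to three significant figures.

ω = 11.75 rad/s
The rod makes angle φ with the slider axis where L sinφ = r sinθ; differentiating, L cosφ·φ̇ = r ω cosθ.
L cosφ = √(L² − r² sin²θ) = 0.19489 m.
|ω_rod| = r ω |cosθ| / √(L² − r² sin²θ) = 0.0741·11.75·0.54171/0.19489 = 2.4201 rad/s.

2.42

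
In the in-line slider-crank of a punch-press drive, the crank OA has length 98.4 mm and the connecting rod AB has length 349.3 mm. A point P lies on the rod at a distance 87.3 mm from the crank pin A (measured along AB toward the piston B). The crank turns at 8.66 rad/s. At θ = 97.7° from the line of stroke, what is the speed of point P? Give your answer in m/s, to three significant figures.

ω = 8.66 rad/s.  Crank-pin speed |V_A| = rω = 0.85214 m/s, perpendicular to OA.
Rod angle: sinφ = −(r/L) sinθ ⇒ φ = -16.210°; ω_rod = −rω cosθ/√(L²−r²sin²θ) = +0.3404 rad/s.
V_P = V_A + ω_rod × AP, with AP = 0.0873 m along the rod.
Components: V_Px = −rω sinθ − a·ω_rod·sinφ = -0.83616 m/s;  V_Py = rω cosθ + a·ω_rod·cosφ = -0.08564 m/s.
|V_P| = √(V_Px² + V_Py²) = 0.84054 m/s.

0.841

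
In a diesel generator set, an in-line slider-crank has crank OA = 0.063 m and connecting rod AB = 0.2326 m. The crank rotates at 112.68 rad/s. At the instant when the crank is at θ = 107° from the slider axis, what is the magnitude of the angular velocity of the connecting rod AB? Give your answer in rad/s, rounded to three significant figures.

ω = 112.7 rad/s
The rod makes angle φ with the slider axis where L sinφ = r sinθ; differentiating, L cosφ·φ̇ = r ω cosθ.
L cosφ = √(L² − r² sin²θ) = 0.22466 m.
|ω_rod| = r ω |cosθ| / √(L² − r² sin²θ) = 0.063·112.7·0.29237/0.22466 = 9.2383 rad/s.

9.24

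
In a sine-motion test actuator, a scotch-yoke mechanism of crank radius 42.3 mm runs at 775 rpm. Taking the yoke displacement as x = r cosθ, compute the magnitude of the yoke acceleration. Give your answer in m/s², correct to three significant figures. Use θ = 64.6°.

ω = 81.16 rad/s (from 775 rpm).
x = r cosθ ⇒ ẍ = −rω² cosθ (ω constant).
|a| = rω²|cosθ| = 0.0423·(81.16)²·|cos 64.6°| = 119.51 m/s².

120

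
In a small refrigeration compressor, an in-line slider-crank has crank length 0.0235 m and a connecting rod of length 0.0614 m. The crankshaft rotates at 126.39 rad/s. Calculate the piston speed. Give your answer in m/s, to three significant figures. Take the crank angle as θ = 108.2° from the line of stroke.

2.46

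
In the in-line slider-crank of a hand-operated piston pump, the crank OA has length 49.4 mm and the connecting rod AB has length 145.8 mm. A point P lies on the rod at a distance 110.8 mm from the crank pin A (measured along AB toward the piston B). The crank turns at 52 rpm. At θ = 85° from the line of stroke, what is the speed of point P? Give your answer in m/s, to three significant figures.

ω = 5.445 rad/s.  Crank-pin speed |V_A| = rω = 0.269 m/s, perpendicular to OA.
Rod angle: sinφ = −(r/L) sinθ ⇒ φ = -19.727°; ω_rod = −rω cosθ/√(L²−r²sin²θ) = -0.17083 rad/s.
V_P = V_A + ω_rod × AP, with AP = 0.1108 m along the rod.
Components: V_Px = −rω sinθ − a·ω_rod·sinφ = -0.27437 m/s;  V_Py = rω cosθ + a·ω_rod·cosφ = +0.0056281 m/s.
|V_P| = √(V_Px² + V_Py²) = 0.27443 m/s.

0.274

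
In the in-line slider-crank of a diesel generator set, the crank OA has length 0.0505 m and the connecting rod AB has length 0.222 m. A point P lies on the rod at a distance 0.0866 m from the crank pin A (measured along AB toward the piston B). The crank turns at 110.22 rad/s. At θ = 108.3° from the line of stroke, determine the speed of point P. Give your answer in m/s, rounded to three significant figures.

5.24

ω = 110.2 rad/s.  Crank-pin speed |V_A| = rω = 5.5661 m/s, perpendicular to OA.
Rod angle: sinφ = −(r/L) sinθ ⇒ φ = -12.473°; ω_rod = −rω cosθ/√(L²−r²sin²θ) = +8.0629 rad/s.
V_P = V_A + ω_rod × AP, with AP = 0.0866 m along the rod.
Components: V_Px = −rω sinθ − a·ω_rod·sinφ = -5.1338 m/s;  V_Py = rω cosθ + a·ω_rod·cosφ = -1.0659 m/s.
|V_P| = √(V_Px² + V_Py²) = 5.2433 m/s.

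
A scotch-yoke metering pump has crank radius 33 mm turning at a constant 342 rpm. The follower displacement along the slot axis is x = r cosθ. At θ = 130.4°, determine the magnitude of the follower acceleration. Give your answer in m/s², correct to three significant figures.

27.4

ω = 35.81 rad/s (from 342 rpm).
x = r cosθ ⇒ ẍ = −rω² cosθ (ω constant).
|a| = rω²|cosθ| = 0.033·(35.81)²·|cos 130.4°| = 27.433 m/s².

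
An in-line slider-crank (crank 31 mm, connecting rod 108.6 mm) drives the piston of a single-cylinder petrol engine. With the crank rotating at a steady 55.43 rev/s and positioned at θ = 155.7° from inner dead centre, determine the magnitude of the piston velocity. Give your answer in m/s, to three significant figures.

3.28

ω = 2π·55.4 = 348.3 rad/s
For an in-line slider-crank, x = r cosθ + √(L² − r² sin²θ), so v = −rω sinθ·[1 + r cosθ/√(L² − r² sin²θ)].
With r = 0.031 m, L = 0.1086 m, θ = 155.7°: √(L² − r² sin²θ) = 0.10785 m.
v = −0.031·348.3·0.41151·[1 + 0.031·-0.91140/0.10785] = -3.279 m/s.
|v| = 3.279 m/s.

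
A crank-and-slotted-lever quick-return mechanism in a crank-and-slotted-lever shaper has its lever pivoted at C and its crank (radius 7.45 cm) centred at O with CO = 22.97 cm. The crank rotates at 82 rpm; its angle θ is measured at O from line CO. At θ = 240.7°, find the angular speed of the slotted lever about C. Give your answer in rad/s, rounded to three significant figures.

0.584

ω = 8.587 rad/s (from 82 rpm).
Crank pin A relative to C: A = (d + r cosθ, r sinθ); lever angle φ = atan2(r sinθ, d + r cosθ).
Differentiating tanφ: φ̇ = rω(d cosθ + r)/(d² + r² + 2dr cosθ).
d² + r² + 2dr cosθ = |CA|² = 0.0415631 m²;  d cosθ + r = -0.037911 m.
|ω_lever| = |0.0745·8.587·-0.037911| / 0.0415631 = 0.58352 rad/s.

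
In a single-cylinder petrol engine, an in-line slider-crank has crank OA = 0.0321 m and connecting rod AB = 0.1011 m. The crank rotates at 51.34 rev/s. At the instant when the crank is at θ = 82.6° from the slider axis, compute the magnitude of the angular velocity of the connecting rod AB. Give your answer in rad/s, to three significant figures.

13.9

ω = 322.6 rad/s (converted from 51.34 rev/s).
The rod makes angle φ with the slider axis where L sinφ = r sinθ; differentiating, L cosφ·φ̇ = r ω cosθ.
L cosφ = √(L² − r² sin²θ) = 0.095958 m.
|ω_rod| = r ω |cosθ| / √(L² − r² sin²θ) = 0.0321·322.6·0.12880/0.095958 = 13.898 rad/s.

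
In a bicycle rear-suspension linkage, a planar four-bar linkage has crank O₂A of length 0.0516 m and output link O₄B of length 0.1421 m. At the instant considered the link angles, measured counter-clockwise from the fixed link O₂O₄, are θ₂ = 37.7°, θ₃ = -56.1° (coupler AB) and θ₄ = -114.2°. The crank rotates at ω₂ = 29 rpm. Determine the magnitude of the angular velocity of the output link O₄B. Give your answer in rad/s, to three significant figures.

ω₂ = 3.037 rad/s (from 29 rpm).
Differentiating the loop-closure r₂e^{iθ₂}+r₃e^{iθ₃}=r₁+r₄e^{iθ₄} gives r₂ω₂e^{iθ₂}+r₃ω₃e^{iθ₃}=r₄ω₄e^{iθ₄}.
Eliminating the other unknown: ω₄ = r₂ω₂ sin(θ₂−θ₃) / [r₄ sin(θ₄−θ₃)].
Numerator sine = +0.99780; denominator sine = -0.84897.
Result = 0.0516·3.037·(+0.99780) / (0.1421·(-0.84897)) = -1.2961 rad/s; magnitude 1.2961 rad/s.

1.30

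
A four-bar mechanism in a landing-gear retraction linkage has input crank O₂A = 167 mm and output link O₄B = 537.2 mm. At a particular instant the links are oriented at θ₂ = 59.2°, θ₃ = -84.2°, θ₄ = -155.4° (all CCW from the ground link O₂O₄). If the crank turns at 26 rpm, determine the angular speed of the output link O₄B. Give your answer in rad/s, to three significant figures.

ω₂ = 2.723 rad/s (from 26 rpm).
Differentiating the loop-closure r₂e^{iθ₂}+r₃e^{iθ₃}=r₁+r₄e^{iθ₄} gives r₂ω₂e^{iθ₂}+r₃ω₃e^{iθ₃}=r₄ω₄e^{iθ₄}.
Eliminating the other unknown: ω₄ = r₂ω₂ sin(θ₂−θ₃) / [r₄ sin(θ₄−θ₃)].
Numerator sine = +0.59622; denominator sine = -0.94665.
Result = 0.167·2.723·(+0.59622) / (0.5372·(-0.94665)) = -0.53309 rad/s; magnitude 0.53309 rad/s.

0.533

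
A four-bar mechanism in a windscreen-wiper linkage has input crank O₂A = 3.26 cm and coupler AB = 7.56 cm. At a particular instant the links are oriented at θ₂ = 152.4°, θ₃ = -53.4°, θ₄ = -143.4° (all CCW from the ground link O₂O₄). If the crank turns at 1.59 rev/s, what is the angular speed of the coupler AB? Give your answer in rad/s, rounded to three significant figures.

3.88

ω₂ = 9.99 rad/s (from 1.59 rev/s).
Differentiating the loop-closure r₂e^{iθ₂}+r₃e^{iθ₃}=r₁+r₄e^{iθ₄} gives r₂ω₂e^{iθ₂}+r₃ω₃e^{iθ₃}=r₄ω₄e^{iθ₄}.
Eliminating the other unknown: ω₃ = r₂ω₂ sin(θ₄−θ₂) / [r₃ sin(θ₃−θ₄)].
Numerator sine = +0.90032; denominator sine = +1.00000.
Result = 0.0326·9.99·(+0.90032) / (0.0756·(+1.00000)) = +3.8785 rad/s; magnitude 3.8785 rad/s.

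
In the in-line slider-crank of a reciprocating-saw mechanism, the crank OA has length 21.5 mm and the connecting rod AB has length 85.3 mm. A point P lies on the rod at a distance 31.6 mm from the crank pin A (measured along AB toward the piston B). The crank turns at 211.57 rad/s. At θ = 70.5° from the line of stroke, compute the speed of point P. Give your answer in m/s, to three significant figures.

4.53

ω = 211.6 rad/s.  Crank-pin speed |V_A| = rω = 4.5488 m/s, perpendicular to OA.
Rod angle: sinφ = −(r/L) sinθ ⇒ φ = -13.745°; ω_rod = −rω cosθ/√(L²−r²sin²θ) = -18.326 rad/s.
V_P = V_A + ω_rod × AP, with AP = 0.0316 m along the rod.
Components: V_Px = −rω sinθ − a·ω_rod·sinφ = -4.4254 m/s;  V_Py = rω cosθ + a·ω_rod·cosφ = +0.9559 m/s.
|V_P| = √(V_Px² + V_Py²) = 4.5275 m/s.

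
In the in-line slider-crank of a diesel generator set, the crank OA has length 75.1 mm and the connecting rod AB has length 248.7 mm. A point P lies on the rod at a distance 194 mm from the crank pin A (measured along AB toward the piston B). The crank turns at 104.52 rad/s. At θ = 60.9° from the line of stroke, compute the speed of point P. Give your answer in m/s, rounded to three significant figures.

ω = 104.5 rad/s.  Crank-pin speed |V_A| = rω = 7.8495 m/s, perpendicular to OA.
Rod angle: sinφ = −(r/L) sinθ ⇒ φ = -15.299°; ω_rod = −rω cosθ/√(L²−r²sin²θ) = -15.914 rad/s.
V_P = V_A + ω_rod × AP, with AP = 0.194 m along the rod.
Components: V_Px = −rω sinθ − a·ω_rod·sinφ = -7.6732 m/s;  V_Py = rω cosθ + a·ω_rod·cosφ = +0.83963 m/s.
|V_P| = √(V_Px² + V_Py²) = 7.719 m/s.

7.72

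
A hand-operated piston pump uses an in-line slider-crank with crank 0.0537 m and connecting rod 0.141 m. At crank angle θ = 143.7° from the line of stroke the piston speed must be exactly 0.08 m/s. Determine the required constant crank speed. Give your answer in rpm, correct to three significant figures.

35.1

For an in-line slider-crank, |v_piston| = rω|sinθ|·[1 + r cosθ/√(L² − r² sin²θ)].
With r = 0.0537 m, L = 0.141 m, θ = 143.7°: the bracketed kinematic factor |dx/dθ| = 0.021775 m.
ω = v/|dx/dθ| = 0.08/0.021775 = 3.6739 rad/s.
N = 60ω/(2π) = 35.083 rpm.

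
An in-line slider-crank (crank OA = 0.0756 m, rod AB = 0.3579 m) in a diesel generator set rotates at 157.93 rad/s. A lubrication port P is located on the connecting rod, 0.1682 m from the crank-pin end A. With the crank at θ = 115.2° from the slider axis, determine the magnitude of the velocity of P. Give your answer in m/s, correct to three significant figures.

10.7

ω = 157.9 rad/s.  Crank-pin speed |V_A| = rω = 11.94 m/s, perpendicular to OA.
Rod angle: sinφ = −(r/L) sinθ ⇒ φ = -11.019°; ω_rod = −rω cosθ/√(L²−r²sin²θ) = +14.471 rad/s.
V_P = V_A + ω_rod × AP, with AP = 0.1682 m along the rod.
Components: V_Px = −rω sinθ − a·ω_rod·sinφ = -10.338 m/s;  V_Py = rω cosθ + a·ω_rod·cosφ = -2.6945 m/s.
|V_P| = √(V_Px² + V_Py²) = 10.683 m/s.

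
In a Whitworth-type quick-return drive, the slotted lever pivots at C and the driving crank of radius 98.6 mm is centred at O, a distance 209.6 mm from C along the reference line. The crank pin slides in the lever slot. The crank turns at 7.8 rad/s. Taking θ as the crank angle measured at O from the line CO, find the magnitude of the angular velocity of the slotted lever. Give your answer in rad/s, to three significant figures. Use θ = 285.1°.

ω = 7.8 rad/s
Crank pin A relative to C: A = (d + r cosθ, r sinθ); lever angle φ = atan2(r sinθ, d + r cosθ).
Differentiating tanφ: φ̇ = rω(d cosθ + r)/(d² + r² + 2dr cosθ).
d² + r² + 2dr cosθ = |CA|² = 0.0644216 m²;  d cosθ + r = +0.1532 m.
|ω_lever| = |0.0986·7.8·+0.1532| / 0.0644216 = 1.829 rad/s.

1.83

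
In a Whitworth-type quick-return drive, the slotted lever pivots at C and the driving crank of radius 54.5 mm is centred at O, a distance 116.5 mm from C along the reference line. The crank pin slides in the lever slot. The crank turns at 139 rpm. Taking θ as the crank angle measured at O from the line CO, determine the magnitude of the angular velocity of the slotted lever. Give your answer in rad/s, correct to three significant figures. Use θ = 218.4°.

ω = 14.56 rad/s (from 139 rpm).
Crank pin A relative to C: A = (d + r cosθ, r sinθ); lever angle φ = atan2(r sinθ, d + r cosθ).
Differentiating tanφ: φ̇ = rω(d cosθ + r)/(d² + r² + 2dr cosθ).
d² + r² + 2dr cosθ = |CA|² = 0.00659077 m²;  d cosθ + r = -0.0368 m.
|ω_lever| = |0.0545·14.56·-0.0368| / 0.00659077 = 4.4295 rad/s.

4.43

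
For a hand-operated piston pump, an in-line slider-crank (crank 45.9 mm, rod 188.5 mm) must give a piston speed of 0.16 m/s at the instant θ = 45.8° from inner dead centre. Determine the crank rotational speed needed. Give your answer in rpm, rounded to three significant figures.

For an in-line slider-crank, |v_piston| = rω|sinθ|·[1 + r cosθ/√(L² − r² sin²θ)].
With r = 0.0459 m, L = 0.1885 m, θ = 45.8°: the bracketed kinematic factor |dx/dθ| = 0.038579 m.
ω = v/|dx/dθ| = 0.16/0.038579 = 4.1473 rad/s.
N = 60ω/(2π) = 39.604 rpm.

39.6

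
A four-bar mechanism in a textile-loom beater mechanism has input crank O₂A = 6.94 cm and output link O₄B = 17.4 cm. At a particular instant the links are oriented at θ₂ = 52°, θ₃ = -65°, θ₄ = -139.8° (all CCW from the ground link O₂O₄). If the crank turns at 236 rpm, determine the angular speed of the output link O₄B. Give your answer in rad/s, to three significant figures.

9.10

ω₂ = 24.71 rad/s (from 236 rpm).
Differentiating the loop-closure r₂e^{iθ₂}+r₃e^{iθ₃}=r₁+r₄e^{iθ₄} gives r₂ω₂e^{iθ₂}+r₃ω₃e^{iθ₃}=r₄ω₄e^{iθ₄}.
Eliminating the other unknown: ω₄ = r₂ω₂ sin(θ₂−θ₃) / [r₄ sin(θ₄−θ₃)].
Numerator sine = +0.89101; denominator sine = -0.96502.
Result = 0.0694·24.71·(+0.89101) / (0.174·(-0.96502)) = -9.1012 rad/s; magnitude 9.1012 rad/s.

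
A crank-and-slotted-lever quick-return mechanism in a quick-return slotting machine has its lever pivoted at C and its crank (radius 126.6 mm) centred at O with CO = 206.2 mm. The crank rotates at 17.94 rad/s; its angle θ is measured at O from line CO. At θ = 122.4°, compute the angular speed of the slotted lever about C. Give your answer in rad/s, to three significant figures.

1.20

ω = 17.94 rad/s
Crank pin A relative to C: A = (d + r cosθ, r sinθ); lever angle φ = atan2(r sinθ, d + r cosθ).
Differentiating tanφ: φ̇ = rω(d cosθ + r)/(d² + r² + 2dr cosθ).
d² + r² + 2dr cosθ = |CA|² = 0.0305706 m²;  d cosθ + r = +0.016113 m.
|ω_lever| = |0.1266·17.94·+0.016113| / 0.0305706 = 1.1971 rad/s.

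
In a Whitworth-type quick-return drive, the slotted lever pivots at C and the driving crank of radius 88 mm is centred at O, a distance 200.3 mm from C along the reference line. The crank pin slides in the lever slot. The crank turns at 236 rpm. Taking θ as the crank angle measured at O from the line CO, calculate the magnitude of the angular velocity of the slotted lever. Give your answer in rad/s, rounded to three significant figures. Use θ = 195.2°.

ω = 24.71 rad/s (from 236 rpm).
Crank pin A relative to C: A = (d + r cosθ, r sinθ); lever angle φ = atan2(r sinθ, d + r cosθ).
Differentiating tanφ: φ̇ = rω(d cosθ + r)/(d² + r² + 2dr cosθ).
d² + r² + 2dr cosθ = |CA|² = 0.0138446 m²;  d cosθ + r = -0.10529 m.
|ω_lever| = |0.088·24.71·-0.10529| / 0.0138446 = 16.54 rad/s.

16.5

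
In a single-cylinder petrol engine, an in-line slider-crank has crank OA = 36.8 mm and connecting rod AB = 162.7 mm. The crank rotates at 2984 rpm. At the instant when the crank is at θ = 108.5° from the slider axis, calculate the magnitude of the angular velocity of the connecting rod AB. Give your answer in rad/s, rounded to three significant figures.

23.0

ω = 312.5 rad/s (converted from 2984 rpm).
The rod makes angle φ with the slider axis where L sinφ = r sinθ; differentiating, L cosφ·φ̇ = r ω cosθ.
L cosφ = √(L² − r² sin²θ) = 0.15891 m.
|ω_rod| = r ω |cosθ| / √(L² − r² sin²θ) = 0.0368·312.5·0.31730/0.15891 = 22.961 rad/s.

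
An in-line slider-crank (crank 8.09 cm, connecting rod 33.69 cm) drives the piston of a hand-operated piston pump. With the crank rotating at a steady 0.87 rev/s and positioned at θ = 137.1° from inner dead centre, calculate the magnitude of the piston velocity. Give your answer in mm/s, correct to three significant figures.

247

ω = 2π·0.87 = 5.466 rad/s
For an in-line slider-crank, x = r cosθ + √(L² − r² sin²θ), so v = −rω sinθ·[1 + r cosθ/√(L² − r² sin²θ)].
With r = 0.0809 m, L = 0.3369 m, θ = 137.1°: √(L² − r² sin²θ) = 0.33237 m.
v = −0.0809·5.466·0.68072·[1 + 0.0809·-0.73254/0.33237] = -0.24736 m/s.
|v| = 0.24736 m/s = 247.36 mm/s.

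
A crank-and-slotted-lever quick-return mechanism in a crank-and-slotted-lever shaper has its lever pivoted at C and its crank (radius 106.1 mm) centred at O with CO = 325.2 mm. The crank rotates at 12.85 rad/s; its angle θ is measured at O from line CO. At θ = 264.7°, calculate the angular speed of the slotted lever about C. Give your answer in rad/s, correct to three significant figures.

ω = 12.85 rad/s
Crank pin A relative to C: A = (d + r cosθ, r sinθ); lever angle φ = atan2(r sinθ, d + r cosθ).
Differentiating tanφ: φ̇ = rω(d cosθ + r)/(d² + r² + 2dr cosθ).
d² + r² + 2dr cosθ = |CA|² = 0.110638 m²;  d cosθ + r = +0.076061 m.
|ω_lever| = |0.1061·12.85·+0.076061| / 0.110638 = 0.9373 rad/s.

0.937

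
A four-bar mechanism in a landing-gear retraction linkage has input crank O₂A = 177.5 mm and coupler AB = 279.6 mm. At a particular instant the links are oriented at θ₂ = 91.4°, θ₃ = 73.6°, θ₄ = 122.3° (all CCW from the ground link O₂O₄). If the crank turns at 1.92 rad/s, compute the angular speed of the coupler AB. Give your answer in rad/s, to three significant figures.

0.833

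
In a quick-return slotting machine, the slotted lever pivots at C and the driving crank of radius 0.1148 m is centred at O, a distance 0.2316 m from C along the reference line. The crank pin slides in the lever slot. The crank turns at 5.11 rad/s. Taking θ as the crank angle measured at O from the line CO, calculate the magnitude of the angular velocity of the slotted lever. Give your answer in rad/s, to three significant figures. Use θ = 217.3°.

1.66

ω = 5.11 rad/s
Crank pin A relative to C: A = (d + r cosθ, r sinθ); lever angle φ = atan2(r sinθ, d + r cosθ).
Differentiating tanφ: φ̇ = rω(d cosθ + r)/(d² + r² + 2dr cosθ).
d² + r² + 2dr cosθ = |CA|² = 0.024518 m²;  d cosθ + r = -0.069432 m.
|ω_lever| = |0.1148·5.11·-0.069432| / 0.024518 = 1.6613 rad/s.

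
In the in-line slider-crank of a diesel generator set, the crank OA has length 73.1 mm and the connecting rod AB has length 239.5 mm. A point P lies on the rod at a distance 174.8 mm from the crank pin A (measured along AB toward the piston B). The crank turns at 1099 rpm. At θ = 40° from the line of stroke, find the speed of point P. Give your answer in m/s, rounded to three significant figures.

ω = 115.1 rad/s.  Crank-pin speed |V_A| = rω = 8.4129 m/s, perpendicular to OA.
Rod angle: sinφ = −(r/L) sinθ ⇒ φ = -11.314°; ω_rod = −rω cosθ/√(L²−r²sin²θ) = -27.442 rad/s.
V_P = V_A + ω_rod × AP, with AP = 0.1748 m along the rod.
Components: V_Px = −rω sinθ − a·ω_rod·sinφ = -6.3488 m/s;  V_Py = rω cosθ + a·ω_rod·cosφ = +1.741 m/s.
|V_P| = √(V_Px² + V_Py²) = 6.5832 m/s.

6.58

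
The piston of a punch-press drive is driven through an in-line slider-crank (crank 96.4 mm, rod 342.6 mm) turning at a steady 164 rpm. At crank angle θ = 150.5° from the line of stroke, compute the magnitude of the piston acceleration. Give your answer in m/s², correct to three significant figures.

ω = 2π·164/60 = 17.17 rad/s
x(θ) = r cosθ + √(L² − r² sin²θ); with ω constant, a = ω²·d²x/dθ².
d²x/dθ² = −r cosθ − r²(cos2θ)/√u − r⁴ sin²2θ/(4u^{3/2}),  u = L² − r² sin²θ = 0.115121 m².
Substituting r = 0.0964 m, L = 0.3426 m, θ = 150.5°: d²x/dθ² = +0.06939 m.
a = ω²·d²x/dθ² = (17.17)²·(+0.06939) = +20.466 m/s²;  |a| = 20.466 m/s².

20.5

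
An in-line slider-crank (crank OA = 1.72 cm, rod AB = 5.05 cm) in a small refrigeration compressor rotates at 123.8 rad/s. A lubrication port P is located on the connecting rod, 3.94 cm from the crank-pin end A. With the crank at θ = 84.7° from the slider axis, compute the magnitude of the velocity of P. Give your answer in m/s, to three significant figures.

2.18

ω = 123.8 rad/s.  Crank-pin speed |V_A| = rω = 2.1294 m/s, perpendicular to OA.
Rod angle: sinφ = −(r/L) sinθ ⇒ φ = -19.824°; ω_rod = −rω cosθ/√(L²−r²sin²θ) = -4.1402 rad/s.
V_P = V_A + ω_rod × AP, with AP = 0.0394 m along the rod.
Components: V_Px = −rω sinθ − a·ω_rod·sinφ = -2.1756 m/s;  V_Py = rω cosθ + a·ω_rod·cosφ = +0.043233 m/s.
|V_P| = √(V_Px² + V_Py²) = 2.176 m/s.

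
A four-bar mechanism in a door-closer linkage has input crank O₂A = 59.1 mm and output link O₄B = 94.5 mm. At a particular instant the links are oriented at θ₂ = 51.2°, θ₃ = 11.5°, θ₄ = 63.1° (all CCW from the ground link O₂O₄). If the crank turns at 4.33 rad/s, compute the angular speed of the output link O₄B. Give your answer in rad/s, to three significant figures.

2.21

ω₂ = 4.33 rad/s
Differentiating the loop-closure r₂e^{iθ₂}+r₃e^{iθ₃}=r₁+r₄e^{iθ₄} gives r₂ω₂e^{iθ₂}+r₃ω₃e^{iθ₃}=r₄ω₄e^{iθ₄}.
Eliminating the other unknown: ω₄ = r₂ω₂ sin(θ₂−θ₃) / [r₄ sin(θ₄−θ₃)].
Numerator sine = +0.63877; denominator sine = +0.78369.
Result = 0.0591·4.33·(+0.63877) / (0.0945·(+0.78369)) = +2.2072 rad/s; magnitude 2.2072 rad/s.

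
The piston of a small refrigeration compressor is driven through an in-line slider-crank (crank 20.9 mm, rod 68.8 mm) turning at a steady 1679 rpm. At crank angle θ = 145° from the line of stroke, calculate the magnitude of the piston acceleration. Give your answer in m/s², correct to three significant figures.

457

ω = 2π·1679/60 = 175.8 rad/s
x(θ) = r cosθ + √(L² − r² sin²θ); with ω constant, a = ω²·d²x/dθ².
d²x/dθ² = −r cosθ − r²(cos2θ)/√u − r⁴ sin²2θ/(4u^{3/2}),  u = L² − r² sin²θ = 0.00458973 m².
Substituting r = 0.0209 m, L = 0.0688 m, θ = 145°: d²x/dθ² = +0.01478 m.
a = ω²·d²x/dθ² = (175.8)²·(+0.01478) = +456.9 m/s²;  |a| = 456.9 m/s².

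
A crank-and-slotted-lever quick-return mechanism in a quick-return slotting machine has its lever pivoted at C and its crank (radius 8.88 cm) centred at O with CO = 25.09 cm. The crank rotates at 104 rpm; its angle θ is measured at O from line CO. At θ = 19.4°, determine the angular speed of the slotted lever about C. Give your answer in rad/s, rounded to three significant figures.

2.79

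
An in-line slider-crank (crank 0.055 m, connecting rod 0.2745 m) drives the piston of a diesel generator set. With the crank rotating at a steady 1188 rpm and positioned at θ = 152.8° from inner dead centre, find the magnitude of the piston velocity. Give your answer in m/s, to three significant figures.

2.57

ω = 2π·1188/60 = 124.4 rad/s
For an in-line slider-crank, x = r cosθ + √(L² − r² sin²θ), so v = −rω sinθ·[1 + r cosθ/√(L² − r² sin²θ)].
With r = 0.055 m, L = 0.2745 m, θ = 152.8°: √(L² − r² sin²θ) = 0.27335 m.
v = −0.055·124.4·0.45710·[1 + 0.055·-0.88942/0.27335] = -2.5679 m/s.
|v| = 2.5679 m/s.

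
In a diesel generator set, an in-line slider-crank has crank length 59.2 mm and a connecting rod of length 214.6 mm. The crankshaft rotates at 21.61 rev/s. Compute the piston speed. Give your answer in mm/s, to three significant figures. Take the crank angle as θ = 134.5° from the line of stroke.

4600

ω = 2π·21.6 = 135.8 rad/s
For an in-line slider-crank, x = r cosθ + √(L² − r² sin²θ), so v = −rω sinθ·[1 + r cosθ/√(L² − r² sin²θ)].
With r = 0.0592 m, L = 0.2146 m, θ = 134.5°: √(L² − r² sin²θ) = 0.2104 m.
v = −0.0592·135.8·0.71325·[1 + 0.0592·-0.70091/0.2104] = -4.6026 m/s.
|v| = 4.6026 m/s = 4602.6 mm/s.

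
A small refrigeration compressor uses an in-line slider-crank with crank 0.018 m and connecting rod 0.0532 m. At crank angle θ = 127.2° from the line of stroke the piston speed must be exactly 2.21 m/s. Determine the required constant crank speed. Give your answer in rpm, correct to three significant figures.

1870

For an in-line slider-crank, |v_piston| = rω|sinθ|·[1 + r cosθ/√(L² − r² sin²θ)].
With r = 0.018 m, L = 0.0532 m, θ = 127.2°: the bracketed kinematic factor |dx/dθ| = 0.011292 m.
ω = v/|dx/dθ| = 2.21/0.011292 = 195.72 rad/s.
N = 60ω/(2π) = 1868.9 rpm.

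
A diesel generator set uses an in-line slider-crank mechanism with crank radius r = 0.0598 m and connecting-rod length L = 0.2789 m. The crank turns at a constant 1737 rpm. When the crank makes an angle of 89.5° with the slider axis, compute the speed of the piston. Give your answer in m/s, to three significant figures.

10.9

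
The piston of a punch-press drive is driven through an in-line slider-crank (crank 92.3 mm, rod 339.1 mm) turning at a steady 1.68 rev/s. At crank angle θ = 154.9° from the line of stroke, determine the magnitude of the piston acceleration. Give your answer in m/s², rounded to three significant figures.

7.48

ω = 2π·1.68 = 10.56 rad/s
x(θ) = r cosθ + √(L² − r² sin²θ); with ω constant, a = ω²·d²x/dθ².
d²x/dθ² = −r cosθ − r²(cos2θ)/√u − r⁴ sin²2θ/(4u^{3/2}),  u = L² − r² sin²θ = 0.113456 m².
Substituting r = 0.0923 m, L = 0.3391 m, θ = 154.9°: d²x/dθ² = +0.067114 m.
a = ω²·d²x/dθ² = (10.56)²·(+0.067114) = +7.4781 m/s²;  |a| = 7.4781 m/s².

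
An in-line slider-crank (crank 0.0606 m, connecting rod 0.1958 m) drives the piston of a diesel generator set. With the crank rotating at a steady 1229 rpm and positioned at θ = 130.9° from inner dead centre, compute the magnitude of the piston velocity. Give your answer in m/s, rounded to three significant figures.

4.67

ω = 2π·1229/60 = 128.7 rad/s
For an in-line slider-crank, x = r cosθ + √(L² − r² sin²θ), so v = −rω sinθ·[1 + r cosθ/√(L² − r² sin²θ)].
With r = 0.0606 m, L = 0.1958 m, θ = 130.9°: √(L² − r² sin²θ) = 0.19037 m.
v = −0.0606·128.7·0.75585·[1 + 0.0606·-0.65474/0.19037] = -4.6664 m/s.
|v| = 4.6664 m/s.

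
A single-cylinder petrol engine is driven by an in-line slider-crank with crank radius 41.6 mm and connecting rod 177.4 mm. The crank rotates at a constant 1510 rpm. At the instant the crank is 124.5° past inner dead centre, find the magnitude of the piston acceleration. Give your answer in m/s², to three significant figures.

ω = 2π·1510/60 = 158.1 rad/s
x(θ) = r cosθ + √(L² − r² sin²θ); with ω constant, a = ω²·d²x/dθ².
d²x/dθ² = −r cosθ − r²(cos2θ)/√u − r⁴ sin²2θ/(4u^{3/2}),  u = L² − r² sin²θ = 0.0302954 m².
Substituting r = 0.0416 m, L = 0.1774 m, θ = 124.5°: d²x/dθ² = +0.027002 m.
a = ω²·d²x/dθ² = (158.1)²·(+0.027002) = +675.16 m/s²;  |a| = 675.16 m/s².

675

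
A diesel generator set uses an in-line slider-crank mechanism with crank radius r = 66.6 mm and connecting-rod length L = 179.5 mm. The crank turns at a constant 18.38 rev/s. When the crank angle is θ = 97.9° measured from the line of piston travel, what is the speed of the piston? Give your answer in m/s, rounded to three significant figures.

7.20

ω = 2π·18.4 = 115.5 rad/s
For an in-line slider-crank, x = r cosθ + √(L² − r² sin²θ), so v = −rω sinθ·[1 + r cosθ/√(L² − r² sin²θ)].
With r = 0.0666 m, L = 0.1795 m, θ = 97.9°: √(L² − r² sin²θ) = 0.16694 m.
v = −0.0666·115.5·0.99051·[1 + 0.0666·-0.13744/0.16694] = -7.2006 m/s.
|v| = 7.2006 m/s.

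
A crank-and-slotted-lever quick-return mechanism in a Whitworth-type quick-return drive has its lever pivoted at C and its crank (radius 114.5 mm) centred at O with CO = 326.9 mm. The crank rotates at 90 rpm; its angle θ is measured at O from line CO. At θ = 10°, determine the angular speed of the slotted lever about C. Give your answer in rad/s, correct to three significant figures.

ω = 9.425 rad/s (from 90 rpm).
Crank pin A relative to C: A = (d + r cosθ, r sinθ); lever angle φ = atan2(r sinθ, d + r cosθ).
Differentiating tanφ: φ̇ = rω(d cosθ + r)/(d² + r² + 2dr cosθ).
d² + r² + 2dr cosθ = |CA|² = 0.193697 m²;  d cosθ + r = +0.43643 m.
|ω_lever| = |0.1145·9.425·+0.43643| / 0.193697 = 2.4315 rad/s.

2.43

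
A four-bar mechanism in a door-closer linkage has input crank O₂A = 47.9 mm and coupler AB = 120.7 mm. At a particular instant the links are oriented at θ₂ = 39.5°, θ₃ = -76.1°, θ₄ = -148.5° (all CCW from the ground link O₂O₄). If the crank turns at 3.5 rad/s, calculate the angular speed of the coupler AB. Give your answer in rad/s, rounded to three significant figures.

0.203

ω₂ = 3.5 rad/s
Differentiating the loop-closure r₂e^{iθ₂}+r₃e^{iθ₃}=r₁+r₄e^{iθ₄} gives r₂ω₂e^{iθ₂}+r₃ω₃e^{iθ₃}=r₄ω₄e^{iθ₄}.
Eliminating the other unknown: ω₃ = r₂ω₂ sin(θ₄−θ₂) / [r₃ sin(θ₃−θ₄)].
Numerator sine = +0.13917; denominator sine = +0.95319.
Result = 0.0479·3.5·(+0.13917) / (0.1207·(+0.95319)) = +0.2028 rad/s; magnitude 0.2028 rad/s.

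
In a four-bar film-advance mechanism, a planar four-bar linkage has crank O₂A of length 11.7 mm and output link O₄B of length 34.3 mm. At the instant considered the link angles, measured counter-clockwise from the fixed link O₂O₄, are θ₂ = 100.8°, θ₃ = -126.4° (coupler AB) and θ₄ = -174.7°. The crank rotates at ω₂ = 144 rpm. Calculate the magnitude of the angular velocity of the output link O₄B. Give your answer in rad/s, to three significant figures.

ω₂ = 15.08 rad/s (from 144 rpm).
Differentiating the loop-closure r₂e^{iθ₂}+r₃e^{iθ₃}=r₁+r₄e^{iθ₄} gives r₂ω₂e^{iθ₂}+r₃ω₃e^{iθ₃}=r₄ω₄e^{iθ₄}.
Eliminating the other unknown: ω₄ = r₂ω₂ sin(θ₂−θ₃) / [r₄ sin(θ₄−θ₃)].
Numerator sine = -0.73373; denominator sine = -0.74664.
Result = 0.0117·15.08·(-0.73373) / (0.0343·(-0.74664)) = +5.0549 rad/s; magnitude 5.0549 rad/s.

5.05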